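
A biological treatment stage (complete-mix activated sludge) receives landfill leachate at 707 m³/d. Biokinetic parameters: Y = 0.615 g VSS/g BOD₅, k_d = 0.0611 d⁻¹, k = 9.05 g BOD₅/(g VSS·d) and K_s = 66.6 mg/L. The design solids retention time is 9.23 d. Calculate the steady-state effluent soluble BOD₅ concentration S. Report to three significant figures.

From the Monod/SRT balance for a CMAS, S = K_s·(1+k_d θ_c)/[θ_c·(Y k − k_d) − 1] = 66.6 × (1 + 0.0611 × 9.23) / [9.23 × (0.615 × 9.05 − 0.0611) − 1] = 104.2 / 49.81 = 2.091 mg/L.

S ≈ 2.09 mg/L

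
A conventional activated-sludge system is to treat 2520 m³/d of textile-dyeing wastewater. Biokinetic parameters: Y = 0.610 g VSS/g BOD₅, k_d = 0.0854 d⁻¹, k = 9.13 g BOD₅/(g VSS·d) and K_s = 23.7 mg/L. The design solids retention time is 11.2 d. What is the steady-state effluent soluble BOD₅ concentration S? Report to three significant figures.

S ≈ 0.767 mg/L

Effluent substrate depends only on kinetics and SRT: S = K_s(1 + k_d θ_c) / [θ_c(Yk − k_d) − 1] = 23.7 × (1 + 0.0854 × 11.2) / [11.2 × (0.610 × 9.13 − 0.0854) − 1] = 46.37 / 60.42 = 0.7674 mg/L.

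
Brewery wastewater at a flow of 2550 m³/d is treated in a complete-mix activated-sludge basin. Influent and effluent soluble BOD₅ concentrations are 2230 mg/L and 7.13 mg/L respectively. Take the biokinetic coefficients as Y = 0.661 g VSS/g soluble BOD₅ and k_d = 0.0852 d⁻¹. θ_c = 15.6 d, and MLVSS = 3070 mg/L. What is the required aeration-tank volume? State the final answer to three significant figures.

V ≈ 8170 m³

From the SRT design equation V = Y Q (S₀−S) θ_c / [X (1 + k_d θ_c)] = 0.661 × 2550 × (2230 − 7.13) × 15.6 / [3070 × (1 + 0.0852 × 15.6)] = 5.84×10^7 / 7150 = 8174 m³.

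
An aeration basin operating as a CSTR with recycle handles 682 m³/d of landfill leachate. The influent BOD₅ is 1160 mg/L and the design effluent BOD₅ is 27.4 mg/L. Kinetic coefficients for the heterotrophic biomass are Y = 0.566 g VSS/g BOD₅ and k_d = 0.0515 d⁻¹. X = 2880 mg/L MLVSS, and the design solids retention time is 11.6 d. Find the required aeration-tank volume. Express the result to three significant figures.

Steady-state biomass mass balance: V·X·(1 + k_d·θ_c) = Y·Q·(S₀ − S)·θ_c, so V = 0.566 × 682 × (1160 − 27.4) × 11.6 / [2880 × (1 + 0.0515 × 11.6)] = 5.07×10^6 / 4601 = 1102 m³.

V ≈ 1100 m³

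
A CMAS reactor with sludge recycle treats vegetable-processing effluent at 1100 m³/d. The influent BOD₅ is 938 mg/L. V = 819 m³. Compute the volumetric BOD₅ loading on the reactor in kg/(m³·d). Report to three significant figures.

Volumetric loading L_v = Q·S₀ / V = 1100 × 938 g/m³ / 819.0 m³ = 1260 g/(m³·d) = 1.260 kg BOD₅/(m³·d).

L_v ≈ 1.26 kg BOD₅/(m³·d)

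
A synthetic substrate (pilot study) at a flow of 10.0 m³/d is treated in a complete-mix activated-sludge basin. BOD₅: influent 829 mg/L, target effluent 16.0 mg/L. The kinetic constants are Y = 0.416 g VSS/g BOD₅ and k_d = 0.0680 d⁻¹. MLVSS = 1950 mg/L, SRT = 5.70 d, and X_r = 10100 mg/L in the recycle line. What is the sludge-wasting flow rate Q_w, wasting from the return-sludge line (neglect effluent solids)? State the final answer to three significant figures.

Q_w ≈ 0.241 m³/d

From the SRT design equation V = Y Q (S₀−S) θ_c / [X (1 + k_d θ_c)] = 0.416 × 10.0 × (829 − 16.0) × 5.70 / [1950 × (1 + 0.0680 × 5.70)] = 1.93×10^4 / 2706 = 7.125 m³.
Q_w = (V·X)/(θ_c X_r) = 7.125 × 1950 / (5.70 × 10100) = 0.2413 m³/d.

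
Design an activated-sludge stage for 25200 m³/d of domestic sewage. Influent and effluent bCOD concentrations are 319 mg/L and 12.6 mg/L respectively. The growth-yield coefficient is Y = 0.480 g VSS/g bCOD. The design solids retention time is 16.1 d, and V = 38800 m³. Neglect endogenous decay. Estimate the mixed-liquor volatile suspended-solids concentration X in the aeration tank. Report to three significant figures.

From V·X = Y·Q·(S₀ − S)·θ_c (decay neglected): X = 0.480 × 25200 × (319 − 12.6) × 16.1 / 38800 = 1538 mg/L.

X ≈ 1540 mg/L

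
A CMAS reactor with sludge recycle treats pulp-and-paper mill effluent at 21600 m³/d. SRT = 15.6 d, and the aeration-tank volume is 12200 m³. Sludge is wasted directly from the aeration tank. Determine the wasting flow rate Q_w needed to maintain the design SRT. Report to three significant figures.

Q_w ≈ 782 m³/d

With mixed-liquor wasting, θ_c = V/Q_w, so Q_w = V/θ_c = 12200/15.6 = 782.1 m³/d.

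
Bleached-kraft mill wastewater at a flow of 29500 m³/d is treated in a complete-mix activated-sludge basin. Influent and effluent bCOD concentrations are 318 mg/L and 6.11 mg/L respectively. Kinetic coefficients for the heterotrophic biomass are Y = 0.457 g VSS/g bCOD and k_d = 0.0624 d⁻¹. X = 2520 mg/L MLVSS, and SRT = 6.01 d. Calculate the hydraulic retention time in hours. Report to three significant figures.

τ ≈ 5.93 h

Rearranging the biomass balance for a CMAS with decay, V = Y·Q·ΔS·θ_c / [X·(1+k_d θ_c)] = 0.457 × 29500 × (318 − 6.11) × 6.01 / [2520 × (1 + 0.0624 × 6.01)] = 2.53×10^7 / 3465 = 7293 m³.
Hydraulic retention time τ = V/Q = 7293 / 29500 = 0.2472 d = 5.933 h.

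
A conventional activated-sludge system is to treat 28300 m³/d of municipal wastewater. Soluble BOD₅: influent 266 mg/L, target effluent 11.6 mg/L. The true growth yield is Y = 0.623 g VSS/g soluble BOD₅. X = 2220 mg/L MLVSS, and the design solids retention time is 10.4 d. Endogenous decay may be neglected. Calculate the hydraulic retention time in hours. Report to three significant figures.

τ ≈ 17.8 h

V·X = Y·Q·ΔS·θ_c gives V = 0.623 × 28300 × (266 − 11.6) × 10.4 / 2220 = 21012 m³.
HRT = V/Q = 21012 m³ / 28300 m³·d⁻¹ = 0.7425 d × 24 = 17.82 h.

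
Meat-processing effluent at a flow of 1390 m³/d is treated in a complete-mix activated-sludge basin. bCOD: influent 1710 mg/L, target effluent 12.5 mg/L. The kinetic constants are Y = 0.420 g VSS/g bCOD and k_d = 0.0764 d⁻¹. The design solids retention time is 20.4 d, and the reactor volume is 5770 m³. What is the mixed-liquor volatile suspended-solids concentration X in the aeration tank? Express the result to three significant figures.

Solving the biomass balance for X: X = Y Q (S₀−S) θ_c / [V (1+k_d θ_c)] = 0.420 × 1390 × (1710 − 12.5) × 20.4 / [5770 × (1 + 0.0764 × 20.4)] = 1369 mg/L.

X ≈ 1370 mg/L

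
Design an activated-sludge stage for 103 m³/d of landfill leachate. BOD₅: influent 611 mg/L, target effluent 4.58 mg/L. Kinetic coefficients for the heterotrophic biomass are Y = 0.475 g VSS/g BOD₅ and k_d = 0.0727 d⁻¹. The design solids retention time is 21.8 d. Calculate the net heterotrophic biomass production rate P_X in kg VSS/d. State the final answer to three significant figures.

P_X ≈ 11.5 kg VSS/d

Observed yield with endogenous decay: Y_obs = Y / (1 + k_d·θ_c) = 0.475 / (1 + 0.0727 × 21.8) = 0.475 / 2.585 = 0.1838 g VSS/g BOD₅.
Q·(S₀ − S) = 103 × (611 − 4.58) × 10⁻³ = 62.46 kg/d removed.
So the net sludge growth is P_X = 0.1838 × 62.46 = 11.48 kg VSS/d.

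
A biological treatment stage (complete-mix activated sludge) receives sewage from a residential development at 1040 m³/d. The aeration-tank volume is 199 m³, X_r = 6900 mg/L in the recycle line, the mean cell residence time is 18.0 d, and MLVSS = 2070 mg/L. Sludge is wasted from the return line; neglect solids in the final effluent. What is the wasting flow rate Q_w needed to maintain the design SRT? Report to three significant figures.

Q_w ≈ 3.32 m³/d

Wasting from the return line (neglecting effluent solids): Q_w = V·X / (θ_c·X_r) = 199.0 × 2070 / (18.0 × 6900) = 3.317 m³/d.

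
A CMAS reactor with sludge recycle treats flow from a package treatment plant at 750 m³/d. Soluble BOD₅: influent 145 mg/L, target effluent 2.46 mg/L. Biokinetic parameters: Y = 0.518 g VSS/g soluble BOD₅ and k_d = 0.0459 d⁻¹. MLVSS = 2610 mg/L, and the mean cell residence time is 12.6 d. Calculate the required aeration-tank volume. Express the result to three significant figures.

V ≈ 169 m³

Steady-state biomass mass balance: V·X·(1 + k_d·θ_c) = Y·Q·(S₀ − S)·θ_c, so V = 0.518 × 750 × (145 − 2.46) × 12.6 / [2610 × (1 + 0.0459 × 12.6)] = 6.98×10^5 / 4119 = 169.4 m³.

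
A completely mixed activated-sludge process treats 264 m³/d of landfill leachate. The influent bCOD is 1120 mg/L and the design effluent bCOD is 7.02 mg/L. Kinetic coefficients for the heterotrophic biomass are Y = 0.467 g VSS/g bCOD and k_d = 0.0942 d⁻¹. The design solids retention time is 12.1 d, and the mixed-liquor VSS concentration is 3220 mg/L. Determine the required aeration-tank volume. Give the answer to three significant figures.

V ≈ 241 m³

From the SRT design equation V = Y Q (S₀−S) θ_c / [X (1 + k_d θ_c)] = 0.467 × 264 × (1120 − 7.02) × 12.1 / [3220 × (1 + 0.0942 × 12.1)] = 1.66×10^6 / 6890 = 241.0 m³.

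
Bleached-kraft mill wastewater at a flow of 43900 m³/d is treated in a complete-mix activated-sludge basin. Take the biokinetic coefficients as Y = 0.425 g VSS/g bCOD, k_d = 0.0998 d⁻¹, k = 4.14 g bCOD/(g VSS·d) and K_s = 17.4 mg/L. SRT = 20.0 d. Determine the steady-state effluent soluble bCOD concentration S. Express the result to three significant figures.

S ≈ 1.62 mg/L

From the Monod/SRT balance for a CMAS, S = K_s·(1+k_d θ_c)/[θ_c·(Y k − k_d) − 1] = 17.4 × (1 + 0.0998 × 20.0) / [20.0 × (0.425 × 4.14 − 0.0998) − 1] = 52.13 / 32.19 = 1.619 mg/L.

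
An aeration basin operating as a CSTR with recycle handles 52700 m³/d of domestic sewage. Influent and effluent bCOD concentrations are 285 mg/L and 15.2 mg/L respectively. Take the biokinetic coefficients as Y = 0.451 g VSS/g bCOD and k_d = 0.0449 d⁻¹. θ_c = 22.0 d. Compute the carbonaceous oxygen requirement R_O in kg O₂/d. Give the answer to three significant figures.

R_O ≈ 9640 kg O₂/d

Observed yield with endogenous decay: Y_obs = Y / (1 + k_d·θ_c) = 0.451 / (1 + 0.0449 × 22.0) = 0.451 / 1.988 = 0.2269 g VSS/g bCOD.
Mass of bCOD removed per day: Q(S₀ − S) = 52700 × 269.8 g/m³ = 14218 kg/d.
Biomass synthesised: P_X = Y_obs × 14218 = 3226 kg VSS/d.
R_O = Q·(S₀ − S) − 1.42·P_X = 14218 − 1.42 × 3226 = 9638 kg O₂/d.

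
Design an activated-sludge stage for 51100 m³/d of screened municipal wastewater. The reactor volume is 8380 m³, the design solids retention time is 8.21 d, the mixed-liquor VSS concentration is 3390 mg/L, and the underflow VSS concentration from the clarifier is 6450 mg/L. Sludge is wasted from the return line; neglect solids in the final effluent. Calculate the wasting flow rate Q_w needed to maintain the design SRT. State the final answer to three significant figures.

Wasting from the return line (neglecting effluent solids): Q_w = V·X / (θ_c·X_r) = 8380 × 3390 / (8.21 × 6450) = 536.5 m³/d.

Q_w ≈ 536 m³/d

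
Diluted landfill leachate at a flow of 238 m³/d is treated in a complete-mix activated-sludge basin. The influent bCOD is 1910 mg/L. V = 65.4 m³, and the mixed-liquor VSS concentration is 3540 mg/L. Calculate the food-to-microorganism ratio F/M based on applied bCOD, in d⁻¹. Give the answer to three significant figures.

Food-to-microorganism ratio F/M = Q S₀ / (V X) = 238 × 1910 / (65.40 × 3540) = 1.963 d⁻¹.

F/M ≈ 1.96 d⁻¹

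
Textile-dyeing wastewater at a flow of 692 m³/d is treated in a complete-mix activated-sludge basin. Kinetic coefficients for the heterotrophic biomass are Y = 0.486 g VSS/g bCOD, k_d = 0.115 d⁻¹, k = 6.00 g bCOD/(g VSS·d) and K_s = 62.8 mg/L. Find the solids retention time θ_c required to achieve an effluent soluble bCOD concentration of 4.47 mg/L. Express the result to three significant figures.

At the target effluent, Y k S/(K_s+S) = 0.486×6.00×4.47/67.27 = 0.1938 d⁻¹.
1/θ_c = 0.1938 − 0.115 = 0.07876 d⁻¹, so θ_c = 12.70 d.

θ_c ≈ 12.7 d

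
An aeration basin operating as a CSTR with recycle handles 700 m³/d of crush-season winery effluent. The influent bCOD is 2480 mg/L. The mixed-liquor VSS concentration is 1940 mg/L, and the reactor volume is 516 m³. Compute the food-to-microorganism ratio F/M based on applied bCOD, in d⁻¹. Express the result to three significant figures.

F/M ≈ 1.73 d⁻¹

F/M = applied load / biomass = Q·S₀/(V·X) = 700 × 2480 / (516.0 × 1940) = 1.734 d⁻¹.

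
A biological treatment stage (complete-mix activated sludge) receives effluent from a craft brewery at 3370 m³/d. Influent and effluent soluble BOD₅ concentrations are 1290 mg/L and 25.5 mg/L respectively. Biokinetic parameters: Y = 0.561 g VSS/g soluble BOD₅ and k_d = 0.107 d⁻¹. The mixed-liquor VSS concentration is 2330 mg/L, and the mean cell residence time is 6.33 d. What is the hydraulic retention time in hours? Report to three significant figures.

From the SRT design equation V = Y Q (S₀−S) θ_c / [X (1 + k_d θ_c)] = 0.561 × 3370 × (1290 − 25.5) × 6.33 / [2330 × (1 + 0.107 × 6.33)] = 1.51×10^7 / 3908 = 3872 m³.
τ = V/Q = 3872/3370 = 1.149 d, or 27.58 h.

τ ≈ 27.6 h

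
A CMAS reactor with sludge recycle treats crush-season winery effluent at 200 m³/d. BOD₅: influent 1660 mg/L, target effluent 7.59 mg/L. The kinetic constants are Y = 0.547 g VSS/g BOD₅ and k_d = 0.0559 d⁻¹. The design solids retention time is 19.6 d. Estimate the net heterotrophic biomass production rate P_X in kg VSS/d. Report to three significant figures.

P_X ≈ 86.3 kg VSS/d

Observed yield with endogenous decay: Y_obs = Y / (1 + k_d·θ_c) = 0.547 / (1 + 0.0559 × 19.6) = 0.547 / 2.096 = 0.2610 g VSS/g BOD₅.
ΔS = 1660 − 7.59 = 1652 mg/L, so the substrate removal rate is 200 × 1652/1000 = 330.5 kg BOD₅/d.
So the net sludge growth is P_X = 0.2610 × 330.5 = 86.26 kg VSS/d.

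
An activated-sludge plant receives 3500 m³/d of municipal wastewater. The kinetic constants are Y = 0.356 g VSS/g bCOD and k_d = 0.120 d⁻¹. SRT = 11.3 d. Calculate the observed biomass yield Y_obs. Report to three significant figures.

Y_obs ≈ 0.151 g VSS/g bCOD

The observed yield is Y_obs = Y/(1 + k_d·θ_c) = 0.356 / (1 + 0.120 × 11.3) = 0.356 / 2.356 = 0.1511 g VSS per g bCOD removed.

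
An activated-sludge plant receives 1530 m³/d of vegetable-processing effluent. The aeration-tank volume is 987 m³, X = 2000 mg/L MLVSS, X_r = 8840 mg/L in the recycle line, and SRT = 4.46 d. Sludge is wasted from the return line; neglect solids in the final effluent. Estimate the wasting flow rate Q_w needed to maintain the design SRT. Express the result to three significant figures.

Q_w ≈ 50.1 m³/d

Wasting from the return line (neglecting effluent solids): Q_w = V·X / (θ_c·X_r) = 987.0 × 2000 / (4.46 × 8840) = 50.07 m³/d.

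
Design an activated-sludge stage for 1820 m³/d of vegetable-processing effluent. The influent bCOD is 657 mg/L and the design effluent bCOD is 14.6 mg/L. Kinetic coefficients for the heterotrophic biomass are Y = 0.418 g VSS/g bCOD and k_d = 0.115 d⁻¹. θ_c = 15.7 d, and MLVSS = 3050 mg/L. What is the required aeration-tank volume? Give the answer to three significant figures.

From the SRT design equation V = Y Q (S₀−S) θ_c / [X (1 + k_d θ_c)] = 0.418 × 1820 × (657 − 14.6) × 15.7 / [3050 × (1 + 0.115 × 15.7)] = 7.67×10^6 / 8557 = 896.7 m³.

V ≈ 897 m³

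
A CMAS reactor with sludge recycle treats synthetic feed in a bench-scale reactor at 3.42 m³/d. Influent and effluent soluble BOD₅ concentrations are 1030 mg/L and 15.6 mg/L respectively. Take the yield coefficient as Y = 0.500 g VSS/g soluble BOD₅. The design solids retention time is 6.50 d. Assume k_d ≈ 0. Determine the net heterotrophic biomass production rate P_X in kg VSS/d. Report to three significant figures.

Since k_d ≈ 0, Y_obs = Y = 0.500 g VSS/g soluble BOD₅.
Mass of soluble BOD₅ removed per day: Q(S₀ − S) = 3.42 × 1014 g/m³ = 3.469 kg/d.
So the net sludge growth is P_X = 0.5000 × 3.469 = 1.735 kg VSS/d.

P_X ≈ 1.73 kg VSS/d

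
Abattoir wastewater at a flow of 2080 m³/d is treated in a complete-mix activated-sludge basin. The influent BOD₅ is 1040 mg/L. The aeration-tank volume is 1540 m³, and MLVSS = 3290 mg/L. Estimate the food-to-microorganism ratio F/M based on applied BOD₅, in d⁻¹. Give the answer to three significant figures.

F/M ≈ 0.427 d⁻¹

F/M = Q·S₀ / (V·X) = 2080 × 1040 / (1540 × 3290) = 0.4270 g BOD₅·(g VSS·d)⁻¹.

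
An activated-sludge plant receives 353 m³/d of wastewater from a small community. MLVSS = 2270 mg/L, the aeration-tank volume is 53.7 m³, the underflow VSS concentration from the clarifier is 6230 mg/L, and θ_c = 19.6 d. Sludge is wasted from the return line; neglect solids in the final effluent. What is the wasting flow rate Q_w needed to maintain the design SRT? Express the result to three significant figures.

Q_w ≈ 0.998 m³/d

θ_c = V·X/(Q_w·X_r) when wasting from the recycle, so Q_w = V·X/(θ_c·X_r) = 53.70 × 2270 / (19.6 × 6230) = 0.9983 m³/d.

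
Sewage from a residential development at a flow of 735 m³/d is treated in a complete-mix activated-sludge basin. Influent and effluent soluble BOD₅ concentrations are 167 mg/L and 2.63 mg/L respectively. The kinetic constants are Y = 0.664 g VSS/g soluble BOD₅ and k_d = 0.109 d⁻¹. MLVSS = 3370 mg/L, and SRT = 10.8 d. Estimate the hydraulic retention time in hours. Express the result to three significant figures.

Rearranging the biomass balance for a CMAS with decay, V = Y·Q·ΔS·θ_c / [X·(1+k_d θ_c)] = 0.664 × 735 × (167 − 2.63) × 10.8 / [3370 × (1 + 0.109 × 10.8)] = 8.66×10^5 / 7337 = 118.1 m³.
HRT = V/Q = 118.1 m³ / 735 m³·d⁻¹ = 0.1607 d × 24 = 3.856 h.

τ ≈ 3.86 h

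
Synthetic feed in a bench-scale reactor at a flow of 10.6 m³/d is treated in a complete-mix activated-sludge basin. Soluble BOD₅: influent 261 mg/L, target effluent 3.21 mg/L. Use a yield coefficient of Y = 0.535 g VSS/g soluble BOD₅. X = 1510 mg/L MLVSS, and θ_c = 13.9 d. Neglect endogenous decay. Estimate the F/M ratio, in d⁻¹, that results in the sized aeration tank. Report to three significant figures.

V·X = Y·Q·ΔS·θ_c gives V = 0.535 × 10.6 × (261 − 3.21) × 13.9 / 1510 = 13.46 m³.
F/M = applied load / biomass = Q·S₀/(V·X) = 10.6 × 261 / (13.46 × 1510) = 0.1361 d⁻¹.

F/M ≈ 0.136 d⁻¹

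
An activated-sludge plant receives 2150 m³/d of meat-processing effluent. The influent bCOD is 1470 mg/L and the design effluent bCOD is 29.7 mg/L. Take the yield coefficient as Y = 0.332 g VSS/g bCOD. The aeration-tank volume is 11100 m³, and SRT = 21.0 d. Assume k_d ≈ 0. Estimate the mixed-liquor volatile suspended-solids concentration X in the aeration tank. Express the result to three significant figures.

X ≈ 1950 mg/L

From V·X = Y·Q·(S₀ − S)·θ_c (decay neglected): X = 0.332 × 2150 × (1470 − 29.7) × 21.0 / 11100 = 1945 mg/L.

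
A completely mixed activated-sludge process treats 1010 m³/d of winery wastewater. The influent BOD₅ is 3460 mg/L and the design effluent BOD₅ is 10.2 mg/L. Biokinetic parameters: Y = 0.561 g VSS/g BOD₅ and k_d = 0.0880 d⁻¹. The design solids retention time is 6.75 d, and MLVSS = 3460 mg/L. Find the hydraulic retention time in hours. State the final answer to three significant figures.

From the SRT design equation V = Y Q (S₀−S) θ_c / [X (1 + k_d θ_c)] = 0.561 × 1010 × (3460 − 10.2) × 6.75 / [3460 × (1 + 0.0880 × 6.75)] = 1.32×10^7 / 5515 = 2392 m³.
τ = V/Q = 2392/1010 = 2.369 d, or 56.85 h.

τ ≈ 56.8 h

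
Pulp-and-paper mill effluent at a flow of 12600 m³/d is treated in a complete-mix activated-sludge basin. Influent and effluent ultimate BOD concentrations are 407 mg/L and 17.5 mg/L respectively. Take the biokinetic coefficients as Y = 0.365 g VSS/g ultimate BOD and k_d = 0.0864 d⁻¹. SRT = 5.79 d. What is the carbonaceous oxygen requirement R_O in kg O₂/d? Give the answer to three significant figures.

R_O ≈ 3210 kg O₂/d

The observed yield is Y_obs = Y/(1 + k_d·θ_c) = 0.365 / (1 + 0.0864 × 5.79) = 0.365 / 1.500 = 0.2433 g VSS per g ultimate BOD removed.
ΔS = 407 − 17.5 = 389.5 mg/L, so the substrate removal rate is 12600 × 389.5/1000 = 4908 kg ultimate BOD/d.
P_X = Y_obs·Q·(S₀ − S) = 0.2433 × 4908 = 1194 kg VSS/d.
Carbonaceous O₂ demand = substrate oxidised − cell-mass equivalent = 4908 − 1.42 × 1194 = 3212 kg O₂/d.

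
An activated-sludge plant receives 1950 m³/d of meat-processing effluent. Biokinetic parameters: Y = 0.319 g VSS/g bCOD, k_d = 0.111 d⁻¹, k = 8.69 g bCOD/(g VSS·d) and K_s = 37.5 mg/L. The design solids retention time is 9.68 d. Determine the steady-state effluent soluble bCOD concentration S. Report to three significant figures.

From the Monod/SRT balance for a CMAS, S = K_s·(1+k_d θ_c)/[θ_c·(Y k − k_d) − 1] = 37.5 × (1 + 0.111 × 9.68) / [9.68 × (0.319 × 8.69 − 0.111) − 1] = 77.79 / 24.76 = 3.142 mg/L.

S ≈ 3.14 mg/L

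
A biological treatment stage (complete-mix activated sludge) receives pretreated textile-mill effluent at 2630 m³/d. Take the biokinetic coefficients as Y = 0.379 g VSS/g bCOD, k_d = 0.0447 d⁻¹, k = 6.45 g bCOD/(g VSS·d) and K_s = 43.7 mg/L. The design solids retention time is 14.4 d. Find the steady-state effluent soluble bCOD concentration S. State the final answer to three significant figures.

S ≈ 2.14 mg/L

From the Monod/SRT balance for a CMAS, S = K_s·(1+k_d θ_c)/[θ_c·(Y k − k_d) − 1] = 43.7 × (1 + 0.0447 × 14.4) / [14.4 × (0.379 × 6.45 − 0.0447) − 1] = 71.83 / 33.56 = 2.140 mg/L.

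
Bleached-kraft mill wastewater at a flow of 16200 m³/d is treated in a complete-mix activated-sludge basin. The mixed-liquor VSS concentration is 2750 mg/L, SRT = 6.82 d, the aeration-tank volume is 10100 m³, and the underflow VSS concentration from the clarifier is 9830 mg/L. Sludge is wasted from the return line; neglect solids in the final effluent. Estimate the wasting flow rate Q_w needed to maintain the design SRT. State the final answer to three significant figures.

Wasting from the return line (neglecting effluent solids): Q_w = V·X / (θ_c·X_r) = 10100 × 2750 / (6.82 × 9830) = 414.3 m³/d.

Q_w ≈ 414 m³/d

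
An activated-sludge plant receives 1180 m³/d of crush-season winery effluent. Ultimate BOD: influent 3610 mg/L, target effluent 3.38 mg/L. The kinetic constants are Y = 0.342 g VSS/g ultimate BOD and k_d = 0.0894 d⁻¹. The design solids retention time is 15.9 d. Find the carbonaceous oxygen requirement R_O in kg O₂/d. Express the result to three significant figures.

Y_obs = Y / (1 + k_d θ_c) = 0.342 / (1 + 0.0894 × 15.9) = 0.342 / 2.421 = 0.1412.
ΔS = 3610 − 3.38 = 3607 mg/L, so the substrate removal rate is 1180 × 3607/1000 = 4256 kg ultimate BOD/d.
P_X = Y_obs·Q·(S₀ − S) = 0.1412 × 4256 = 601.1 kg VSS/d.
R_O = Q·(S₀ − S) − 1.42·P_X = 4256 − 1.42 × 601.1 = 3402 kg O₂/d.

R_O ≈ 3400 kg O₂/d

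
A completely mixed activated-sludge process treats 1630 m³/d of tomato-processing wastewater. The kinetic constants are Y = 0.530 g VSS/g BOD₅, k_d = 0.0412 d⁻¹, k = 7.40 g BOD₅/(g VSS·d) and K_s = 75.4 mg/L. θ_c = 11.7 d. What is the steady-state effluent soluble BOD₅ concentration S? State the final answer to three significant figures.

For a completely mixed reactor with recycle the Lawrence–McCarty relation gives S = K_s·(1 + k_d·θ_c) / [θ_c·(Y·k − k_d) − 1] = 75.4 × (1 + 0.0412 × 11.7) / [11.7 × (0.530 × 7.40 − 0.0412) − 1] = 111.7 / 44.41 = 2.516 mg/L.

S ≈ 2.52 mg/L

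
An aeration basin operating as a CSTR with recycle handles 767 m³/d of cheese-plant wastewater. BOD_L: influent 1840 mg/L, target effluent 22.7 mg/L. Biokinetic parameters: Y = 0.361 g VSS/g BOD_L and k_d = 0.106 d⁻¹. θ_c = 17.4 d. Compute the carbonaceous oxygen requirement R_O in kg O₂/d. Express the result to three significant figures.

Y_obs = Y / (1 + k_d θ_c) = 0.361 / (1 + 0.106 × 17.4) = 0.361 / 2.844 = 0.1269.
Substrate removed = Q·(S₀ − S) = 767 m³/d × (1840 − 22.7) g/m³ = 1.39×10^6 g/d = 1394 kg/d.
Biomass synthesised: P_X = Y_obs × 1394 = 176.9 kg VSS/d.
R_O = Q·ΔS − 1.42 P_X = 1394 − 251.2 = 1143 kg O₂/d.

R_O ≈ 1140 kg O₂/d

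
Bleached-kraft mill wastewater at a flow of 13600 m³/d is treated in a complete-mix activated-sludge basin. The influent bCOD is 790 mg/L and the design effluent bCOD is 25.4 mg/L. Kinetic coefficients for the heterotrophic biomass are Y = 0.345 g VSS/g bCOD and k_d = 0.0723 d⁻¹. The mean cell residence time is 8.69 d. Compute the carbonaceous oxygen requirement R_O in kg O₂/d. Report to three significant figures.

Observed yield with endogenous decay: Y_obs = Y / (1 + k_d·θ_c) = 0.345 / (1 + 0.0723 × 8.69) = 0.345 / 1.628 = 0.2119 g VSS/g bCOD.
Q·(S₀ − S) = 13600 × (790 − 25.4) × 10⁻³ = 10399 kg/d removed.
Biomass synthesised: P_X = Y_obs × 10399 = 2203 kg VSS/d.
Carbonaceous O₂ demand = substrate oxidised − cell-mass equivalent = 10399 − 1.42 × 2203 = 7270 kg O₂/d.

R_O ≈ 7270 kg O₂/d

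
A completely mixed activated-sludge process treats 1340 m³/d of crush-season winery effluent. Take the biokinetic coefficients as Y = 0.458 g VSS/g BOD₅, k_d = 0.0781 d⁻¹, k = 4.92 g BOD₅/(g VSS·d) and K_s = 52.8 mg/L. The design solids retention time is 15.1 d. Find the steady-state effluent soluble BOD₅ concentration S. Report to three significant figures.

For a completely mixed reactor with recycle the Lawrence–McCarty relation gives S = K_s·(1 + k_d·θ_c) / [θ_c·(Y·k − k_d) − 1] = 52.8 × (1 + 0.0781 × 15.1) / [15.1 × (0.458 × 4.92 − 0.0781) − 1] = 115.1 / 31.85 = 3.613 mg/L.

S ≈ 3.61 mg/L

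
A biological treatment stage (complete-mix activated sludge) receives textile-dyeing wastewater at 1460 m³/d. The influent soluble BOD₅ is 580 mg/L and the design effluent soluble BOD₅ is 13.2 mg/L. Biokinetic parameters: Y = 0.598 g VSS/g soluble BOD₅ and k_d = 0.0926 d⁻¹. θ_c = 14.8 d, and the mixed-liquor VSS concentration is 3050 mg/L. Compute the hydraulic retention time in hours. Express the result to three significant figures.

Steady-state biomass mass balance: V·X·(1 + k_d·θ_c) = Y·Q·(S₀ − S)·θ_c, so V = 0.598 × 1460 × (580 − 13.2) × 14.8 / [3050 × (1 + 0.0926 × 14.8)] = 7.32×10^6 / 7230 = 1013 m³.
τ = V/Q = 1013/1460 = 0.6938 d, or 16.65 h.

τ ≈ 16.7 h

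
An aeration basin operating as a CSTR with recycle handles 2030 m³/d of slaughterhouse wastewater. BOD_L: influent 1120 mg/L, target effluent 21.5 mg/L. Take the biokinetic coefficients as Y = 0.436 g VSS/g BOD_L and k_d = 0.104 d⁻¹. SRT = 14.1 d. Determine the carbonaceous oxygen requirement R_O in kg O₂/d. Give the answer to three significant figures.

R_O ≈ 1670 kg O₂/d

Y_obs = Y / (1 + k_d θ_c) = 0.436 / (1 + 0.104 × 14.1) = 0.436 / 2.466 = 0.1768.
Q·(S₀ − S) = 2030 × (1120 − 21.5) × 10⁻³ = 2230 kg/d removed.
P_X = Y_obs·Q·(S₀ − S) = 0.1768 × 2230 = 394.2 kg VSS/d.
R_O = Q·ΔS − 1.42 P_X = 2230 − 559.8 = 1670 kg O₂/d.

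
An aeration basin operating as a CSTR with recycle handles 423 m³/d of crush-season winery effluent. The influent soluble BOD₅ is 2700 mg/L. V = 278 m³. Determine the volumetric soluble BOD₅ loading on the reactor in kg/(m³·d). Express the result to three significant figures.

L_v ≈ 4.11 kg soluble BOD₅/(m³·d)

Applied soluble BOD₅ load per unit volume = Q·S₀/V = (423 × 2700/1000)/278.0 = 4.108 kg soluble BOD₅·m⁻³·d⁻¹.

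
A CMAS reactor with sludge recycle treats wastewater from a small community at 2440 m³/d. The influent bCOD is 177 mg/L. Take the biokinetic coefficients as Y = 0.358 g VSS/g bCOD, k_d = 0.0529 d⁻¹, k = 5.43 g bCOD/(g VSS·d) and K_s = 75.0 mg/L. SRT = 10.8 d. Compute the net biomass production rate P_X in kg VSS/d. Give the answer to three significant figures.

P_X ≈ 95.0 kg VSS/d

Effluent substrate depends only on kinetics and SRT: S = K_s(1 + k_d θ_c) / [θ_c(Yk − k_d) − 1] = 75.0 × (1 + 0.0529 × 10.8) / [10.8 × (0.358 × 5.43 − 0.0529) − 1] = 117.8 / 19.42 = 6.067 mg/L.
Y_obs = Y / (1 + k_d θ_c) = 0.358 / (1 + 0.0529 × 10.8) = 0.358 / 1.571 = 0.2278.
ΔS = 177 − 6.07 = 170.9 mg/L, so the substrate removal rate is 2440 × 170.9/1000 = 417.1 kg bCOD/d.
So the net sludge growth is P_X = 0.2278 × 417.1 = 95.02 kg VSS/d.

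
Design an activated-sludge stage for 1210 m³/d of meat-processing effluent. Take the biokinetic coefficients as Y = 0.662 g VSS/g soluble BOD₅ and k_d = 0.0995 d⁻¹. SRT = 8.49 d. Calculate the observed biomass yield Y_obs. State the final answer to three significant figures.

The observed yield is Y_obs = Y/(1 + k_d·θ_c) = 0.662 / (1 + 0.0995 × 8.49) = 0.662 / 1.845 = 0.3589 g VSS per g soluble BOD₅ removed.

Y_obs ≈ 0.359 g VSS/g soluble BOD₅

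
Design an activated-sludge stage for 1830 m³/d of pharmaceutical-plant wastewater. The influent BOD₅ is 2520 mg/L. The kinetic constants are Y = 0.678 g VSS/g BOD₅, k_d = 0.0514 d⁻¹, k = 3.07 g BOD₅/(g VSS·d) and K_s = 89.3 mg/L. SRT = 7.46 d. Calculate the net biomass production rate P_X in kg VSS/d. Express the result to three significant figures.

For a completely mixed reactor with recycle the Lawrence–McCarty relation gives S = K_s·(1 + k_d·θ_c) / [θ_c·(Y·k − k_d) − 1] = 89.3 × (1 + 0.0514 × 7.46) / [7.46 × (0.678 × 3.07 − 0.0514) − 1] = 123.5 / 14.14 = 8.734 mg/L.
Y_obs = Y / (1 + k_d θ_c) = 0.678 / (1 + 0.0514 × 7.46) = 0.678 / 1.383 = 0.4901.
Mass of BOD₅ removed per day: Q(S₀ − S) = 1830 × 2511 g/m³ = 4596 kg/d.
Biomass produced: P_X = Y_obs·Q·ΔS = 0.4901 × 4596 ≈ 2252 kg VSS/d.

P_X ≈ 2250 kg VSS/d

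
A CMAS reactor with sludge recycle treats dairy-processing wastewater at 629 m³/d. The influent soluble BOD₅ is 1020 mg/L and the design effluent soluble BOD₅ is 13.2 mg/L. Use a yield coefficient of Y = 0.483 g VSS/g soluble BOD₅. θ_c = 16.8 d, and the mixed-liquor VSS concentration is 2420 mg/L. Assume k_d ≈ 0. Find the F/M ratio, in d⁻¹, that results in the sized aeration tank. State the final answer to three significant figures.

F/M ≈ 0.125 d⁻¹

Biomass mass balance (decay neglected): V·X = Y·Q·(S₀ − S)·θ_c, so V = 0.483 × 629 × (1020 − 13.2) × 16.8 / 2420 = 2123 m³.
F/M = Q·S₀ / (V·X) = 629 × 1020 / (2123 × 2420) = 0.1249 g soluble BOD₅·(g VSS·d)⁻¹.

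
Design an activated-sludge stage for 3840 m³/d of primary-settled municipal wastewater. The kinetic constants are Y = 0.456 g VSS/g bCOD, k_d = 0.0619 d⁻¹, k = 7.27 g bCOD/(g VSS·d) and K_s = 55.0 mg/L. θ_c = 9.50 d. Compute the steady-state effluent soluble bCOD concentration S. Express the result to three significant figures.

S ≈ 2.92 mg/L

From the Monod/SRT balance for a CMAS, S = K_s·(1+k_d θ_c)/[θ_c·(Y k − k_d) − 1] = 55.0 × (1 + 0.0619 × 9.50) / [9.50 × (0.456 × 7.27 − 0.0619) − 1] = 87.34 / 29.91 = 2.921 mg/L.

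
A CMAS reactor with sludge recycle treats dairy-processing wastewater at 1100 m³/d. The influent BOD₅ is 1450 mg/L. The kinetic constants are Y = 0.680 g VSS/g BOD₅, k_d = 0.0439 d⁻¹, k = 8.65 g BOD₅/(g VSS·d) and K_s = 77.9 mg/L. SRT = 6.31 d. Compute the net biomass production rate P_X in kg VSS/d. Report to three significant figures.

Effluent substrate depends only on kinetics and SRT: S = K_s(1 + k_d θ_c) / [θ_c(Yk − k_d) − 1] = 77.9 × (1 + 0.0439 × 6.31) / [6.31 × (0.680 × 8.65 − 0.0439) − 1] = 99.48 / 35.84 = 2.776 mg/L.
Correct the yield for decay: Y_obs = Y/(1 + k_d θ_c) = 0.680 / (1 + 0.0439 × 6.31) = 0.680 / 1.277 = 0.5325.
Substrate removed = Q·(S₀ − S) = 1100 m³/d × (1450 − 2.78) g/m³ = 1.59×10^6 g/d = 1592 kg/d.
P_X = Y_obs · Q(S₀ − S) = 0.5325 × 1592 = 847.7 kg VSS/d.

P_X ≈ 848 kg VSS/d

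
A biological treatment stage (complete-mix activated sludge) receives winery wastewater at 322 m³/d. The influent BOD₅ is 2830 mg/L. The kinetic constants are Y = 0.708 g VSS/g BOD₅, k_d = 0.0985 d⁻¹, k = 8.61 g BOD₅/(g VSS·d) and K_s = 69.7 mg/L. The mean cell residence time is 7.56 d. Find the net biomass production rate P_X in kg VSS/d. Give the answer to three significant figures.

Effluent substrate depends only on kinetics and SRT: S = K_s(1 + k_d θ_c) / [θ_c(Yk − k_d) − 1] = 69.7 × (1 + 0.0985 × 7.56) / [7.56 × (0.708 × 8.61 − 0.0985) − 1] = 121.6 / 44.34 = 2.742 mg/L.
The observed yield is Y_obs = Y/(1 + k_d·θ_c) = 0.708 / (1 + 0.0985 × 7.56) = 0.708 / 1.745 = 0.4058 g VSS per g BOD₅ removed.
Q·(S₀ − S) = 322 × (2830 − 2.74) × 10⁻³ = 910.4 kg/d removed.
So the net sludge growth is P_X = 0.4058 × 910.4 = 369.4 kg VSS/d.

P_X ≈ 369 kg VSS/d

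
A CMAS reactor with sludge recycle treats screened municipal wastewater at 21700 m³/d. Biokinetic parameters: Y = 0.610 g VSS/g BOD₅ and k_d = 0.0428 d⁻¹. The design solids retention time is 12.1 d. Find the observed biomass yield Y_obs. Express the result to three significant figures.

Correct the yield for decay: Y_obs = Y/(1 + k_d θ_c) = 0.610 / (1 + 0.0428 × 12.1) = 0.610 / 1.518 = 0.4019.

Y_obs ≈ 0.402 g VSS/g BOD₅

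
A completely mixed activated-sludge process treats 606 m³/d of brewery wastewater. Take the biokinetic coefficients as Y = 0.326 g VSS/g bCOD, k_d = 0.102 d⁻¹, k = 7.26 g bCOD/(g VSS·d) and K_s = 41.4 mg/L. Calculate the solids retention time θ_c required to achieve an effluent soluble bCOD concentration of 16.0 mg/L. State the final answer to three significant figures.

θ_c ≈ 1.79 d

Specific growth rate at S = 16.0 mg/L: μ = YkS/(K_s+S) = 0.326·7.26·16.0/(41.4+16.0) = 0.6597 d⁻¹.
Then 1/θ_c = μ − k_d = 0.6597 − 0.102 = 0.5577 d⁻¹, giving θ_c = 1.793 d.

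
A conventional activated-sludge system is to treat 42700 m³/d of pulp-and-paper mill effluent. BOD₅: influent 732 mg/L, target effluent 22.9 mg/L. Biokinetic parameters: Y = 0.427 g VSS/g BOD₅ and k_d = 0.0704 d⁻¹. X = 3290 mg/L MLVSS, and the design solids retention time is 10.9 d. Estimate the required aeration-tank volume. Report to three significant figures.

V ≈ 24200 m³

Steady-state biomass mass balance: V·X·(1 + k_d·θ_c) = Y·Q·(S₀ − S)·θ_c, so V = 0.427 × 42700 × (732 − 22.9) × 10.9 / [3290 × (1 + 0.0704 × 10.9)] = 1.41×10^8 / 5815 = 24236 m³.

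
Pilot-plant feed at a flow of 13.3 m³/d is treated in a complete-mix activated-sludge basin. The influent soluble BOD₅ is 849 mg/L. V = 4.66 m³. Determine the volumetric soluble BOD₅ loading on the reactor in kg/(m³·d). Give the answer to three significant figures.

Volumetric loading L_v = Q·S₀ / V = 13.3 × 849 g/m³ / 4.660 m³ = 2423 g/(m³·d) = 2.423 kg soluble BOD₅/(m³·d).

L_v ≈ 2.42 kg soluble BOD₅/(m³·d)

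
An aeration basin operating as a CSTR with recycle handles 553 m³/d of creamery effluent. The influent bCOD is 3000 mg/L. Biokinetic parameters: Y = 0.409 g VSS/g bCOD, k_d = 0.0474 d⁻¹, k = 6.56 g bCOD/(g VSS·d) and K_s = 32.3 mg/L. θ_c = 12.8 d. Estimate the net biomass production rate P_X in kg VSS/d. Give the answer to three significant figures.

From the Monod/SRT balance for a CMAS, S = K_s·(1+k_d θ_c)/[θ_c·(Y k − k_d) − 1] = 32.3 × (1 + 0.0474 × 12.8) / [12.8 × (0.409 × 6.56 − 0.0474) − 1] = 51.90 / 32.74 = 1.585 mg/L.
Correct the yield for decay: Y_obs = Y/(1 + k_d θ_c) = 0.409 / (1 + 0.0474 × 12.8) = 0.409 / 1.607 = 0.2546.
Substrate removed = Q·(S₀ − S) = 553 m³/d × (3000 − 1.59) g/m³ = 1.66×10^6 g/d = 1658 kg/d.
Net biomass production P_X = Y_obs × Q·(S₀ − S) = 0.2546 × 1658 = 422.1 kg VSS/d.

P_X ≈ 422 kg VSS/d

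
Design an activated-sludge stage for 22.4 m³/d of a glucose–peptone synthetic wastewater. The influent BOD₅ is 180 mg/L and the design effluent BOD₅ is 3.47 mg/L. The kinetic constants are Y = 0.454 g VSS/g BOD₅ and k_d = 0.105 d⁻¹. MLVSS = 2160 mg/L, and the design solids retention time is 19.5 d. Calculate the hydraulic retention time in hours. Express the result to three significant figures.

τ ≈ 5.70 h

From the SRT design equation V = Y Q (S₀−S) θ_c / [X (1 + k_d θ_c)] = 0.454 × 22.4 × (180 − 3.47) × 19.5 / [2160 × (1 + 0.105 × 19.5)] = 3.5×10^4 / 6583 = 5.318 m³.
τ = V/Q = 5.318/22.4 = 0.2374 d, or 5.698 h.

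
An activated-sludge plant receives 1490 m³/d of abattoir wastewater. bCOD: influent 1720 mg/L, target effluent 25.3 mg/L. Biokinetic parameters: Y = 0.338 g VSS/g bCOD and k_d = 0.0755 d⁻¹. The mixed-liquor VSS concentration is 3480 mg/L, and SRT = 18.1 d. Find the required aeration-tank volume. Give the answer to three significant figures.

V ≈ 1880 m³

Rearranging the biomass balance for a CMAS with decay, V = Y·Q·ΔS·θ_c / [X·(1+k_d θ_c)] = 0.338 × 1490 × (1720 − 25.3) × 18.1 / [3480 × (1 + 0.0755 × 18.1)] = 1.54×10^7 / 8236 = 1876 m³.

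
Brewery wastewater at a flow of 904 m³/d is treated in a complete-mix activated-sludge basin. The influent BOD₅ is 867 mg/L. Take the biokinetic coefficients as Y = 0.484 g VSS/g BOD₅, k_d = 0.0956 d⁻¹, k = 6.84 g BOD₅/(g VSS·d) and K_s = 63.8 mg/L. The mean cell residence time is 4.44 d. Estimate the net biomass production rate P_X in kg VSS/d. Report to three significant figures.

For a completely mixed reactor with recycle the Lawrence–McCarty relation gives S = K_s·(1 + k_d·θ_c) / [θ_c·(Y·k − k_d) − 1] = 63.8 × (1 + 0.0956 × 4.44) / [4.44 × (0.484 × 6.84 − 0.0956) − 1] = 90.88 / 13.27 = 6.846 mg/L.
Correct the yield for decay: Y_obs = Y/(1 + k_d θ_c) = 0.484 / (1 + 0.0956 × 4.44) = 0.484 / 1.424 = 0.3398.
Q·(S₀ − S) = 904 × (867 − 6.85) × 10⁻³ = 777.6 kg/d removed.
Biomass produced: P_X = Y_obs·Q·ΔS = 0.3398 × 777.6 ≈ 264.2 kg VSS/d.

P_X ≈ 264 kg VSS/d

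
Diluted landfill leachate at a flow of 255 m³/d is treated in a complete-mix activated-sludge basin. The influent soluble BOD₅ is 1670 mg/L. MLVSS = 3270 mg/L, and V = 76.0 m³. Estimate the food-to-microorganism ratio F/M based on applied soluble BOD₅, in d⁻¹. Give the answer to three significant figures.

F/M ≈ 1.71 d⁻¹

Food-to-microorganism ratio F/M = Q S₀ / (V X) = 255 × 1670 / (76.00 × 3270) = 1.714 d⁻¹.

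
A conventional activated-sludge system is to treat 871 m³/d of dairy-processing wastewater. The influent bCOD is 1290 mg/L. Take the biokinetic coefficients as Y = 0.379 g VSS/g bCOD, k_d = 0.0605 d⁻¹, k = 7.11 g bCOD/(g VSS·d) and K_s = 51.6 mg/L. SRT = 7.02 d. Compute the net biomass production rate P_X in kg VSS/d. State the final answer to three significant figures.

For a completely mixed reactor with recycle the Lawrence–McCarty relation gives S = K_s·(1 + k_d·θ_c) / [θ_c·(Y·k − k_d) − 1] = 51.6 × (1 + 0.0605 × 7.02) / [7.02 × (0.379 × 7.11 − 0.0605) − 1] = 73.52 / 17.49 = 4.203 mg/L.
The observed yield is Y_obs = Y/(1 + k_d·θ_c) = 0.379 / (1 + 0.0605 × 7.02) = 0.379 / 1.425 = 0.2660 g VSS per g bCOD removed.
Mass of bCOD removed per day: Q(S₀ − S) = 871 × 1286 g/m³ = 1120 kg/d.
Net biomass production P_X = Y_obs × Q·(S₀ − S) = 0.2660 × 1120 = 297.9 kg VSS/d.

P_X ≈ 298 kg VSS/d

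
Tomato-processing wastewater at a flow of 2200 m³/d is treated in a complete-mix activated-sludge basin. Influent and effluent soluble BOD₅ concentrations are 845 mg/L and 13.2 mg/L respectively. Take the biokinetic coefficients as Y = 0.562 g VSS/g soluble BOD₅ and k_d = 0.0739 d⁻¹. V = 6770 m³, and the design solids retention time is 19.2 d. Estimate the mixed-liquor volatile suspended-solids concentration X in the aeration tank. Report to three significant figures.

Solving the biomass balance for X: X = Y Q (S₀−S) θ_c / [V (1+k_d θ_c)] = 0.562 × 2200 × (845 − 13.2) × 19.2 / [6770 × (1 + 0.0739 × 19.2)] = 1206 mg/L.

X ≈ 1210 mg/L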